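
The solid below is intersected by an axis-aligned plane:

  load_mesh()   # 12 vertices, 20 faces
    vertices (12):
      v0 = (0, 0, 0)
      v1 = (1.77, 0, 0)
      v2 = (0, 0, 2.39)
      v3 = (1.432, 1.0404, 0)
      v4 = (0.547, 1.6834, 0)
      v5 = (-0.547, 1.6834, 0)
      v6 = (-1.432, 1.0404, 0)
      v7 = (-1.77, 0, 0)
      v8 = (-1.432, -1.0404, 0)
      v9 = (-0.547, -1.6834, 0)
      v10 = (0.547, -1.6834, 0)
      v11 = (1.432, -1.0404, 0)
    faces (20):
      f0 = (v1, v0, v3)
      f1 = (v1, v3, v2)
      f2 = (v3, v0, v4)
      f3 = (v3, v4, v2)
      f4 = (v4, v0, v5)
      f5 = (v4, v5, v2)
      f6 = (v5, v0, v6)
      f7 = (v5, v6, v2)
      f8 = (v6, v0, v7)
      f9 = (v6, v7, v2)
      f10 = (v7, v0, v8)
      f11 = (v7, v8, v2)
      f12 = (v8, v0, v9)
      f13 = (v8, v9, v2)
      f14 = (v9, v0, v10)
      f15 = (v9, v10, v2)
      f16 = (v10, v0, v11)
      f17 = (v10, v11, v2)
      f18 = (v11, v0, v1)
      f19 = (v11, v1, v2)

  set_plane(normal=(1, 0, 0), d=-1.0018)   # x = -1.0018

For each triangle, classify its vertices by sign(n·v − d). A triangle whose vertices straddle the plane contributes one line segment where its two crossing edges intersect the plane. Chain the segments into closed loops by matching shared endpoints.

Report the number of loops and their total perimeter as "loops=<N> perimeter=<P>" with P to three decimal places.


loops=1 perimeter=6.200

Straddling triangles (8 of 20):
  (v5,v0,v6) [++-] → (-1.0018, 0.727844, 0)–(-1.0018, 1.35296, 0)  len=0.6251
  (v5,v6,v2) [+-+] → (-1.0018, 1.35296, 0)–(-1.0018, 0.727844, 0.718001)  len=0.9520
  (v6,v0,v7) [-+-] → (-1.0018, 0.727844, 0)–(-1.0018, 0, 0)  len=0.7278
  (v6,v7,v2) [--+] → (-1.0018, 0, 1.03729)–(-1.0018, 0.727844, 0.718001)  len=0.7948
  (v7,v0,v8) [-+-] → (-1.0018, 0, 0)–(-1.0018, -0.727844, 0)  len=0.7278
  (v7,v8,v2) [--+] → (-1.0018, -0.727844, 0.718001)–(-1.0018, 0, 1.03729)  len=0.7948
  (v8,v0,v9) [-++] → (-1.0018, -0.727844, 0)–(-1.0018, -1.35296, 0)  len=0.6251
  (v8,v9,v2) [-++] → (-1.0018, -1.35296, 0)–(-1.0018, -0.727844, 0.718001)  len=0.9520

Chained into 1 loop(s):
  loop 1: 8 segments, perimeter = 6.1995
Total perimeter = 6.200


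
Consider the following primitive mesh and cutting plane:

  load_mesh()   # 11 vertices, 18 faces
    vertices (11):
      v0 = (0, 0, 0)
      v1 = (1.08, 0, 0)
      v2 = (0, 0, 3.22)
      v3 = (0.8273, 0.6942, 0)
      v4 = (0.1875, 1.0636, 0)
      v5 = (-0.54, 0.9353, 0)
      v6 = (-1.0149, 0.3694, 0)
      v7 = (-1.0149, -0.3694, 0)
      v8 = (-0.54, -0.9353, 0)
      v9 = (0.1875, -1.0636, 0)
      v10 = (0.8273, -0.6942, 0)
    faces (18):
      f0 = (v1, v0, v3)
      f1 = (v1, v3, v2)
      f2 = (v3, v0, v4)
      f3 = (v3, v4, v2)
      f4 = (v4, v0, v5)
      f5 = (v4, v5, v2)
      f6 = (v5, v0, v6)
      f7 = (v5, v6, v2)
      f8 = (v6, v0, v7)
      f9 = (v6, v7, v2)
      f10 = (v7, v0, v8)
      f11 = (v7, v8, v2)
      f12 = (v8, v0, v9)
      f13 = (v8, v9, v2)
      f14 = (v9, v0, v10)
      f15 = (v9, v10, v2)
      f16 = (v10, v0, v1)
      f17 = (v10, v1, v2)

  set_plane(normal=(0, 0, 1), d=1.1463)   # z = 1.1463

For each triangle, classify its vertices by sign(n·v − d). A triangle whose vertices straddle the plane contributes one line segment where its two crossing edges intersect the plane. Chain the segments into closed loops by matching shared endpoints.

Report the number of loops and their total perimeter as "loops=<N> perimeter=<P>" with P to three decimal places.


Straddling triangles (9 of 18):
  (v1,v3,v2) [--+] → (0.532786, 0.447069, 1.1463)–(0.695527, 0, 1.1463)  len=0.4758
  (v3,v4,v2) [--+] → (0.120751, 0.684965, 1.1463)–(0.532786, 0.447069, 1.1463)  len=0.4758
  (v4,v5,v2) [--+] → (-0.347763, 0.602339, 1.1463)–(0.120751, 0.684965, 1.1463)  len=0.4757
  (v5,v6,v2) [--+] → (-0.653602, 0.237896, 1.1463)–(-0.347763, 0.602339, 1.1463)  len=0.4758
  (v6,v7,v2) [--+] → (-0.653602, -0.237896, 1.1463)–(-0.653602, 0.237896, 1.1463)  len=0.4758
  (v7,v8,v2) [--+] → (-0.347763, -0.602339, 1.1463)–(-0.653602, -0.237896, 1.1463)  len=0.4758
  (v8,v9,v2) [--+] → (0.120751, -0.684965, 1.1463)–(-0.347763, -0.602339, 1.1463)  len=0.4757
  (v9,v10,v2) [--+] → (0.532786, -0.447069, 1.1463)–(0.120751, -0.684965, 1.1463)  len=0.4758
  (v10,v1,v2) [--+] → (0.695527, 0, 1.1463)–(0.532786, -0.447069, 1.1463)  len=0.4758

Chained into 1 loop(s):
  loop 1: 9 segments, perimeter = 4.2819
Total perimeter = 4.282

loops=1 perimeter=4.282


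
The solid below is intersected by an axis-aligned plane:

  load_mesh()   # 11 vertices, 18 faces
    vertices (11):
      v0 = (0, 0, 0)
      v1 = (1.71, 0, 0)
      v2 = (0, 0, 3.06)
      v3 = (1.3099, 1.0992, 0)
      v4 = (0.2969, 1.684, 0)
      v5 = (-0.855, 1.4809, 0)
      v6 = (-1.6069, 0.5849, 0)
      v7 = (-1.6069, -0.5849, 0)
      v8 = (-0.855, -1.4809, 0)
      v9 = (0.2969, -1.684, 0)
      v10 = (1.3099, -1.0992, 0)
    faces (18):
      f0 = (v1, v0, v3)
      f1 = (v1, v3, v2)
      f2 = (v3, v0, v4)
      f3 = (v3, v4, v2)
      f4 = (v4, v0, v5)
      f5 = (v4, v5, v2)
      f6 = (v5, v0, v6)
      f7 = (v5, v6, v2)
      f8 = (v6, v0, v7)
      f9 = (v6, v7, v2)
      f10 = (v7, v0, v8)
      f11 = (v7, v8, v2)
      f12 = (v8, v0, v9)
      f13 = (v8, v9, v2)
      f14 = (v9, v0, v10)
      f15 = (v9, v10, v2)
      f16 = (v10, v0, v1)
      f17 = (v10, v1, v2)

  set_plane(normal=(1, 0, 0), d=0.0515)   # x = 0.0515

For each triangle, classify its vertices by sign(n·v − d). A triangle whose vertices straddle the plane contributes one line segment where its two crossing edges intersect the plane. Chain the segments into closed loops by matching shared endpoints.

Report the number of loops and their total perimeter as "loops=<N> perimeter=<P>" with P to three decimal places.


Straddling triangles (12 of 18):
  (v1,v0,v3) [+-+] → (0.0515, 0, 0)–(0.0515, 0.0432161, 0)  len=0.0432
  (v1,v3,v2) [++-] → (0.0515, 0.0432161, 2.93969)–(0.0515, 0, 2.96784)  len=0.0516
  (v3,v0,v4) [+-+] → (0.0515, 0.0432161, 0)–(0.0515, 0.292105, 0)  len=0.2489
  (v3,v4,v2) [++-] → (0.0515, 0.292105, 2.52922)–(0.0515, 0.0432161, 2.93969)  len=0.4800
  (v4,v0,v5) [+--] → (0.0515, 0.292105, 0)–(0.0515, 1.64073, 0)  len=1.3486
  (v4,v5,v2) [+--] → (0.0515, 1.64073, 0)–(0.0515, 0.292105, 2.52922)  len=2.8663
  (v8,v0,v9) [--+] → (0.0515, -0.292105, 0)–(0.0515, -1.64073, 0)  len=1.3486
  (v8,v9,v2) [-+-] → (0.0515, -1.64073, 0)–(0.0515, -0.292105, 2.52922)  len=2.8663
  (v9,v0,v10) [+-+] → (0.0515, -0.292105, 0)–(0.0515, -0.0432161, 0)  len=0.2489
  (v9,v10,v2) [++-] → (0.0515, -0.0432161, 2.93969)–(0.0515, -0.292105, 2.52922)  len=0.4800
  (v10,v0,v1) [+-+] → (0.0515, -0.0432161, 0)–(0.0515, 0, 0)  len=0.0432
  (v10,v1,v2) [++-] → (0.0515, 0, 2.96784)–(0.0515, -0.0432161, 2.93969)  len=0.0516

Chained into 1 loop(s):
  loop 1: 12 segments, perimeter = 10.0773
Total perimeter = 10.077

loops=1 perimeter=10.077


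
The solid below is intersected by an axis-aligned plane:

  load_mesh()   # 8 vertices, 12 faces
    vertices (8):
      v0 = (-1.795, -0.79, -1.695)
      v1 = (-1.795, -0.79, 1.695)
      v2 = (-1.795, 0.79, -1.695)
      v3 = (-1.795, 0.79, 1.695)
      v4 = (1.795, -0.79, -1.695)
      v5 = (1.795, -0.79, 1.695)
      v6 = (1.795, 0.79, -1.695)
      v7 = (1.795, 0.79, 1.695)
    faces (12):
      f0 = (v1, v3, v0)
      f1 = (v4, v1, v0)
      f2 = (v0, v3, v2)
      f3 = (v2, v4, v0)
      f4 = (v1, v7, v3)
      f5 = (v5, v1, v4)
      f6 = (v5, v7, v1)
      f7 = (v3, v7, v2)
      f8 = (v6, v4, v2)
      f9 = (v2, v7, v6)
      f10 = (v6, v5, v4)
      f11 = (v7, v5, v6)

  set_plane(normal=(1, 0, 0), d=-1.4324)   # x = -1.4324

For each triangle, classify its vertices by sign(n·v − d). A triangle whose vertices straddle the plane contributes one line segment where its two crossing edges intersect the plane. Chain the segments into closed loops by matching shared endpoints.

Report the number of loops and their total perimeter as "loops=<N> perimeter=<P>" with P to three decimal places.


loops=1 perimeter=9.940

Straddling triangles (8 of 12):
  (v4,v1,v0) [+--] → (-1.4324, -0.79, 1.3526)–(-1.4324, -0.79, -1.695)  len=3.0476
  (v2,v4,v0) [-+-] → (-1.4324, 0.630416, -1.695)–(-1.4324, -0.79, -1.695)  len=1.4204
  (v1,v7,v3) [-+-] → (-1.4324, -0.630416, 1.695)–(-1.4324, 0.79, 1.695)  len=1.4204
  (v5,v1,v4) [+-+] → (-1.4324, -0.79, 1.695)–(-1.4324, -0.79, 1.3526)  len=0.3424
  (v5,v7,v1) [++-] → (-1.4324, -0.630416, 1.695)–(-1.4324, -0.79, 1.695)  len=0.1596
  (v3,v7,v2) [-+-] → (-1.4324, 0.79, 1.695)–(-1.4324, 0.79, -1.3526)  len=3.0476
  (v6,v4,v2) [++-] → (-1.4324, 0.630416, -1.695)–(-1.4324, 0.79, -1.695)  len=0.1596
  (v2,v7,v6) [-++] → (-1.4324, 0.79, -1.3526)–(-1.4324, 0.79, -1.695)  len=0.3424

Chained into 1 loop(s):
  loop 1: 8 segments, perimeter = 9.9400
Total perimeter = 9.940


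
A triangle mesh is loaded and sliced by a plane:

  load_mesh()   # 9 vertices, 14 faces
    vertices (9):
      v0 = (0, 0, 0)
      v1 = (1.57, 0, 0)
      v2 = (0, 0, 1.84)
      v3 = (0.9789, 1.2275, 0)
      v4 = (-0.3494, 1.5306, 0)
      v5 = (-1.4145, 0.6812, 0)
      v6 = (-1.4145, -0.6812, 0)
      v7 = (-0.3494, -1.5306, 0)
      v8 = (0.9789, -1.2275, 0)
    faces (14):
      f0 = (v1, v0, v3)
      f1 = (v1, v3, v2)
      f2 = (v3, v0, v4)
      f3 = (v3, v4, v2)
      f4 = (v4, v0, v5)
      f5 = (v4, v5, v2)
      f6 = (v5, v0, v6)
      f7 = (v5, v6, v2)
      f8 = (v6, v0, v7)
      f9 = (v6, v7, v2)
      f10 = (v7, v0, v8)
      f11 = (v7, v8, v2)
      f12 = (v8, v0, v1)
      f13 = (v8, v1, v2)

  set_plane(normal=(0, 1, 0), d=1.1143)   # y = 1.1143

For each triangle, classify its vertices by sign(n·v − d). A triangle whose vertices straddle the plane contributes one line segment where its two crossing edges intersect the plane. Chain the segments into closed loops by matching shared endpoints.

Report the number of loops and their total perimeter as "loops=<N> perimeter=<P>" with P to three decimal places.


loops=1 perimeter=4.112

Straddling triangles (6 of 14):
  (v1,v0,v3) [--+] → (0.888626, 1.1143, 0)–(1.03341, 1.1143, 0)  len=0.1448
  (v1,v3,v2) [-+-] → (1.03341, 1.1143, 0)–(0.888626, 1.1143, 0.169685)  len=0.2231
  (v3,v0,v4) [+-+] → (0.888626, 1.1143, 0)–(-0.254368, 1.1143, 0)  len=1.1430
  (v3,v4,v2) [++-] → (-0.254368, 1.1143, 0.500452)–(0.888626, 1.1143, 0.169685)  len=1.1899
  (v4,v0,v5) [+--] → (-0.254368, 1.1143, 0)–(-0.871417, 1.1143, 0)  len=0.6170
  (v4,v5,v2) [+--] → (-0.871417, 1.1143, 0)–(-0.254368, 1.1143, 0.500452)  len=0.7945

Chained into 1 loop(s):
  loop 1: 6 segments, perimeter = 4.1123
Total perimeter = 4.112


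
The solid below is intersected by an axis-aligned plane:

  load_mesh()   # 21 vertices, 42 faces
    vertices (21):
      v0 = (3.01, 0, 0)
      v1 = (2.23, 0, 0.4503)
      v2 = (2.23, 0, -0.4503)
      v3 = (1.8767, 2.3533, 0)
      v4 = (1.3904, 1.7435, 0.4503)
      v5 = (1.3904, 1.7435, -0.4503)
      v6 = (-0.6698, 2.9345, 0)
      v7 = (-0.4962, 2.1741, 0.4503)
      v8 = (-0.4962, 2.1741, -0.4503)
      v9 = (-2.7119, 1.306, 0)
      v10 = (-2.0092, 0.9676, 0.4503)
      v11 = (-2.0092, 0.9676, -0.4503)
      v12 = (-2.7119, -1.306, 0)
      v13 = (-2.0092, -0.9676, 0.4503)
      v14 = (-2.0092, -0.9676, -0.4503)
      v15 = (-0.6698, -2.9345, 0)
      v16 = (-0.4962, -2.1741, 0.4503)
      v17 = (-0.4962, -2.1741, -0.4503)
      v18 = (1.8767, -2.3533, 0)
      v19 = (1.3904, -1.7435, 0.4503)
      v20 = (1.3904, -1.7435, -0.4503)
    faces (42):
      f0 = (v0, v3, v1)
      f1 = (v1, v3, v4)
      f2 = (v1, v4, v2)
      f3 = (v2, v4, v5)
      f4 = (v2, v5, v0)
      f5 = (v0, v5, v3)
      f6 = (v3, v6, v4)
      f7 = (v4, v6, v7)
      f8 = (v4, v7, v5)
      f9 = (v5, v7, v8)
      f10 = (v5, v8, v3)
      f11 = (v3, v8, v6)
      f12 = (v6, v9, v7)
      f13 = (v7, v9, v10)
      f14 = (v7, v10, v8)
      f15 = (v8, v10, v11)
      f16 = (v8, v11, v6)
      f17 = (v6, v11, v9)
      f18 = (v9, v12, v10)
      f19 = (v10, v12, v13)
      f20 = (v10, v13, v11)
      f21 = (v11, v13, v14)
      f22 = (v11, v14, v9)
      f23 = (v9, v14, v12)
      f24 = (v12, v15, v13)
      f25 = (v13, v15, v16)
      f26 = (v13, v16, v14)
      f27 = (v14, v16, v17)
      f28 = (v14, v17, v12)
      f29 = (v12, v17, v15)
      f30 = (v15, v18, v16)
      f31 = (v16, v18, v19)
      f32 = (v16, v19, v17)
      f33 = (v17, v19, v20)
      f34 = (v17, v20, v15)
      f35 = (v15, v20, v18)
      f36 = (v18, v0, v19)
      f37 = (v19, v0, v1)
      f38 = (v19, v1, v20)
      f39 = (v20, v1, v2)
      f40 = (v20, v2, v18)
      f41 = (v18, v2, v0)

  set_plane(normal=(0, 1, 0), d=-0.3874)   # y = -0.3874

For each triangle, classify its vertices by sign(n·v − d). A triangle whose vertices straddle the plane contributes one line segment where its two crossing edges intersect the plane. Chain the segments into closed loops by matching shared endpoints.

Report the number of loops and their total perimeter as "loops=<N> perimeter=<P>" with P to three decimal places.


loops=2 perimeter=5.272

Straddling triangles (12 of 42):
  (v9,v12,v10) [+-+] → (-2.7119, -0.3874, 0)–(-2.42799, -0.3874, 0.181934)  len=0.3372
  (v10,v12,v13) [+--] → (-2.42799, -0.3874, 0.181934)–(-2.0092, -0.3874, 0.4503)  len=0.4974
  (v10,v13,v11) [+-+] → (-2.0092, -0.3874, 0.4503)–(-2.0092, -0.3874, 0.180288)  len=0.2700
  (v11,v13,v14) [+--] → (-2.0092, -0.3874, 0.180288)–(-2.0092, -0.3874, -0.4503)  len=0.6306
  (v11,v14,v9) [+-+] → (-2.0092, -0.3874, -0.4503)–(-2.18852, -0.3874, -0.335388)  len=0.2130
  (v9,v14,v12) [+--] → (-2.18852, -0.3874, -0.335388)–(-2.7119, -0.3874, 0)  len=0.6216
  (v18,v0,v19) [-+-] → (2.82344, -0.3874, 0)–(2.65013, -0.3874, 0.100055)  len=0.2001
  (v19,v0,v1) [-++] → (2.65013, -0.3874, 0.100055)–(2.04344, -0.3874, 0.4503)  len=0.7005
  (v19,v1,v20) [-+-] → (2.04344, -0.3874, 0.4503)–(2.04344, -0.3874, 0.25019)  len=0.2001
  (v20,v1,v2) [-++] → (2.04344, -0.3874, 0.25019)–(2.04344, -0.3874, -0.4503)  len=0.7005
  (v20,v2,v18) [-+-] → (2.04344, -0.3874, -0.4503)–(2.17184, -0.3874, -0.376172)  len=0.1483
  (v18,v2,v0) [-++] → (2.17184, -0.3874, -0.376172)–(2.82344, -0.3874, 0)  len=0.7524

Chained into 2 loop(s):
  loop 1: 6 segments, perimeter = 2.5698
  loop 2: 6 segments, perimeter = 2.7019
Total perimeter = 5.272


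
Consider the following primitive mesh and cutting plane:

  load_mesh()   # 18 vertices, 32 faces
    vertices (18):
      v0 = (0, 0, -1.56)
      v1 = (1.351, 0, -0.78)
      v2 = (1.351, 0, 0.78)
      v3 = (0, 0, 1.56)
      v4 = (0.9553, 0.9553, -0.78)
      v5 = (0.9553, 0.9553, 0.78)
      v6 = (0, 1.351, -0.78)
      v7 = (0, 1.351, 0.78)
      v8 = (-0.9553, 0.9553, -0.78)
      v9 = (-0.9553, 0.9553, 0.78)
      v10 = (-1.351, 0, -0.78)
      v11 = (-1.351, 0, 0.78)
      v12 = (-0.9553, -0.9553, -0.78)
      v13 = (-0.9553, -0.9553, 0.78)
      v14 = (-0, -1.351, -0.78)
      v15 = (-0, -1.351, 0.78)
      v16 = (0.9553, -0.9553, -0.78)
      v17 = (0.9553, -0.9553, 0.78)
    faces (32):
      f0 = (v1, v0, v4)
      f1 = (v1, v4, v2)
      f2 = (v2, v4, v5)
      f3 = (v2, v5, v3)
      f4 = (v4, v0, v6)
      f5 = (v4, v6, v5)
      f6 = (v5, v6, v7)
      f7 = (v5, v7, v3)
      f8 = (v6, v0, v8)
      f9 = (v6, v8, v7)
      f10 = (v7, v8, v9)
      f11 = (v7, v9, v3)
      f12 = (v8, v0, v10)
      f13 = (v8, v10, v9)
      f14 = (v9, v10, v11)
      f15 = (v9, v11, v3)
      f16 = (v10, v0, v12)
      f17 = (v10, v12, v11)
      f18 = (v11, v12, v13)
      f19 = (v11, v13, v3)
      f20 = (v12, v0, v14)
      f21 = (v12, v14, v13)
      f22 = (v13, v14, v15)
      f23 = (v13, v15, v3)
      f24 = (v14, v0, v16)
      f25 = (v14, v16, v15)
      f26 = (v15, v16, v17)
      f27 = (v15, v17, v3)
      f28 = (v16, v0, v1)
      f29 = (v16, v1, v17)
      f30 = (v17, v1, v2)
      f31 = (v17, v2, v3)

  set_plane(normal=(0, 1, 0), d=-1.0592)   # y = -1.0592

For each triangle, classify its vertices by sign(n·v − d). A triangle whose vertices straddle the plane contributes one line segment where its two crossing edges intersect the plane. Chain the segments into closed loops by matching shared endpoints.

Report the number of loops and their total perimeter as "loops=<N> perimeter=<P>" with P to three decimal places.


Straddling triangles (8 of 32):
  (v12,v0,v14) [++-] → (0, -1.0592, -0.948471)–(-0.704464, -1.0592, -0.78)  len=0.7243
  (v12,v14,v13) [+-+] → (-0.704464, -1.0592, -0.78)–(-0.704464, -1.0592, 0.370387)  len=1.1504
  (v13,v14,v15) [+--] → (-0.704464, -1.0592, 0.370387)–(-0.704464, -1.0592, 0.78)  len=0.4096
  (v13,v15,v3) [+-+] → (-0.704464, -1.0592, 0.78)–(0, -1.0592, 0.948471)  len=0.7243
  (v14,v0,v16) [-++] → (0, -1.0592, -0.948471)–(0.704464, -1.0592, -0.78)  len=0.7243
  (v14,v16,v15) [-+-] → (0.704464, -1.0592, -0.78)–(0.704464, -1.0592, -0.370387)  len=0.4096
  (v15,v16,v17) [-++] → (0.704464, -1.0592, -0.370387)–(0.704464, -1.0592, 0.78)  len=1.1504
  (v15,v17,v3) [-++] → (0.704464, -1.0592, 0.78)–(0, -1.0592, 0.948471)  len=0.7243

Chained into 1 loop(s):
  loop 1: 8 segments, perimeter = 6.0173
Total perimeter = 6.017

loops=1 perimeter=6.017


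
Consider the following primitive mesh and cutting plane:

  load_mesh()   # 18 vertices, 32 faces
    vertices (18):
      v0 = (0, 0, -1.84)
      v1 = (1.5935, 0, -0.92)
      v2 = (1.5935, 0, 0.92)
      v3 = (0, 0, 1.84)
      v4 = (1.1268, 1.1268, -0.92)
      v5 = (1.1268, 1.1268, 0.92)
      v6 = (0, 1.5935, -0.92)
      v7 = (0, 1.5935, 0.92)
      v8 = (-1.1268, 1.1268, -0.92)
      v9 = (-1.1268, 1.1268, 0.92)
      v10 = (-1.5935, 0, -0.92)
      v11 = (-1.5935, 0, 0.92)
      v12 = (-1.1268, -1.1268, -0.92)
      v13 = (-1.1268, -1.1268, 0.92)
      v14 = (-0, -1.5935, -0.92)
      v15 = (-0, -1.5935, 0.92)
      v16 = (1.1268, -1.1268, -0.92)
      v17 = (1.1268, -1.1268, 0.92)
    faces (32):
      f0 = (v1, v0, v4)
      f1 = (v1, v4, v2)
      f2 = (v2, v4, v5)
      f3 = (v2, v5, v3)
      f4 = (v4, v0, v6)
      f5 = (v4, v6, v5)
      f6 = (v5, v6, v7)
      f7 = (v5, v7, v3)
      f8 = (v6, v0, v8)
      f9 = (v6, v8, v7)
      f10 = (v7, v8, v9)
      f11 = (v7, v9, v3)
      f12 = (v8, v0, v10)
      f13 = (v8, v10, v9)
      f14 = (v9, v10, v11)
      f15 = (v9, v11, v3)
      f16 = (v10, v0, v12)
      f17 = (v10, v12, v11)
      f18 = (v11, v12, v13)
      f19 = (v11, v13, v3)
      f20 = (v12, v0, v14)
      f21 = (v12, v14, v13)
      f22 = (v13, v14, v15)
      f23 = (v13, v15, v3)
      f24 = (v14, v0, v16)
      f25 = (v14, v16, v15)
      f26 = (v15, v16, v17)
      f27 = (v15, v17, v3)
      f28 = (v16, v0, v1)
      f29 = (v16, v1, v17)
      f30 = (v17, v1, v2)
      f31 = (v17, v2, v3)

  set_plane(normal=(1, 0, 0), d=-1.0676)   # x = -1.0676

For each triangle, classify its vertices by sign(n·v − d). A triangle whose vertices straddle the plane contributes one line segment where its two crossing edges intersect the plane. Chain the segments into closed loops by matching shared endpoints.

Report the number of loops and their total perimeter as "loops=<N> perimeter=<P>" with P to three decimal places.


Straddling triangles (12 of 32):
  (v6,v0,v8) [++-] → (-1.0676, 1.0676, -0.968335)–(-1.0676, 1.15132, -0.92)  len=0.0967
  (v6,v8,v7) [+-+] → (-1.0676, 1.15132, -0.92)–(-1.0676, 1.15132, -0.82333)  len=0.0967
  (v7,v8,v9) [+--] → (-1.0676, 1.15132, -0.82333)–(-1.0676, 1.15132, 0.92)  len=1.7433
  (v7,v9,v3) [+-+] → (-1.0676, 1.15132, 0.92)–(-1.0676, 1.0676, 0.968335)  len=0.0967
  (v8,v0,v10) [-+-] → (-1.0676, 1.0676, -0.968335)–(-1.0676, 0, -1.22363)  len=1.0977
  (v9,v11,v3) [--+] → (-1.0676, 0, 1.22363)–(-1.0676, 1.0676, 0.968335)  len=1.0977
  (v10,v0,v12) [-+-] → (-1.0676, 0, -1.22363)–(-1.0676, -1.0676, -0.968335)  len=1.0977
  (v11,v13,v3) [--+] → (-1.0676, -1.0676, 0.968335)–(-1.0676, 0, 1.22363)  len=1.0977
  (v12,v0,v14) [-++] → (-1.0676, -1.0676, -0.968335)–(-1.0676, -1.15132, -0.92)  len=0.0967
  (v12,v14,v13) [-+-] → (-1.0676, -1.15132, -0.92)–(-1.0676, -1.15132, 0.82333)  len=1.7433
  (v13,v14,v15) [-++] → (-1.0676, -1.15132, 0.82333)–(-1.0676, -1.15132, 0.92)  len=0.0967
  (v13,v15,v3) [-++] → (-1.0676, -1.15132, 0.92)–(-1.0676, -1.0676, 0.968335)  len=0.0967

Chained into 1 loop(s):
  loop 1: 12 segments, perimeter = 8.4575
Total perimeter = 8.457

loops=1 perimeter=8.457


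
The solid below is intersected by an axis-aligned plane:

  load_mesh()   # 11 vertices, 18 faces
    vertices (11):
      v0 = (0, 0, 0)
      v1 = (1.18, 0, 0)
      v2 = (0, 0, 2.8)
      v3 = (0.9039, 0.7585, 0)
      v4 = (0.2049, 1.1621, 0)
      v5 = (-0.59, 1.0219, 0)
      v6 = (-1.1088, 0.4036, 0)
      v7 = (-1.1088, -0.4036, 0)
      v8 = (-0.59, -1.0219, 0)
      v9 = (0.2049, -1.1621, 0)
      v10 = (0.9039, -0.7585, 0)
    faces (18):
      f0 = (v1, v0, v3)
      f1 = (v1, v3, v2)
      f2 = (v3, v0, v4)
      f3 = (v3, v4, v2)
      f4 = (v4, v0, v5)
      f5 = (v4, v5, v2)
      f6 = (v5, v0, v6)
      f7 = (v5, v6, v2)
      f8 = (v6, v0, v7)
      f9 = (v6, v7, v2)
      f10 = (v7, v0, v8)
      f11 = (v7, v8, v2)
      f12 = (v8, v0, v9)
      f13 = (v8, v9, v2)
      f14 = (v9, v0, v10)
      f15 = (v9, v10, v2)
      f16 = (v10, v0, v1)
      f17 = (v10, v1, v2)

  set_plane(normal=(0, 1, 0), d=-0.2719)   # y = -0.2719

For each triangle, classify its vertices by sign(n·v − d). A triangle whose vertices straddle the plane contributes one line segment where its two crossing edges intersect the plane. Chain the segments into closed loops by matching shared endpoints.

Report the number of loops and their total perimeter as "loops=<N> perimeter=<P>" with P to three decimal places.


loops=1 perimeter=7.075

Straddling triangles (10 of 18):
  (v6,v0,v7) [++-] → (-0.746984, -0.2719, 0)–(-1.1088, -0.2719, 0)  len=0.3618
  (v6,v7,v2) [+-+] → (-1.1088, -0.2719, 0)–(-0.746984, -0.2719, 0.913677)  len=0.9827
  (v7,v0,v8) [-+-] → (-0.746984, -0.2719, 0)–(-0.156983, -0.2719, 0)  len=0.5900
  (v7,v8,v2) [--+] → (-0.156983, -0.2719, 2.055)–(-0.746984, -0.2719, 0.913677)  len=1.2848
  (v8,v0,v9) [-+-] → (-0.156983, -0.2719, 0)–(0.0479411, -0.2719, 0)  len=0.2049
  (v8,v9,v2) [--+] → (0.0479411, -0.2719, 2.14488)–(-0.156983, -0.2719, 2.055)  len=0.2238
  (v9,v0,v10) [-+-] → (0.0479411, -0.2719, 0)–(0.324022, -0.2719, 0)  len=0.2761
  (v9,v10,v2) [--+] → (0.324022, -0.2719, 1.79628)–(0.0479411, -0.2719, 2.14488)  len=0.4447
  (v10,v0,v1) [-++] → (0.324022, -0.2719, 0)–(1.08103, -0.2719, 0)  len=0.7570
  (v10,v1,v2) [-++] → (1.08103, -0.2719, 0)–(0.324022, -0.2719, 1.79628)  len=1.9493

Chained into 1 loop(s):
  loop 1: 10 segments, perimeter = 7.0751
Total perimeter = 7.075


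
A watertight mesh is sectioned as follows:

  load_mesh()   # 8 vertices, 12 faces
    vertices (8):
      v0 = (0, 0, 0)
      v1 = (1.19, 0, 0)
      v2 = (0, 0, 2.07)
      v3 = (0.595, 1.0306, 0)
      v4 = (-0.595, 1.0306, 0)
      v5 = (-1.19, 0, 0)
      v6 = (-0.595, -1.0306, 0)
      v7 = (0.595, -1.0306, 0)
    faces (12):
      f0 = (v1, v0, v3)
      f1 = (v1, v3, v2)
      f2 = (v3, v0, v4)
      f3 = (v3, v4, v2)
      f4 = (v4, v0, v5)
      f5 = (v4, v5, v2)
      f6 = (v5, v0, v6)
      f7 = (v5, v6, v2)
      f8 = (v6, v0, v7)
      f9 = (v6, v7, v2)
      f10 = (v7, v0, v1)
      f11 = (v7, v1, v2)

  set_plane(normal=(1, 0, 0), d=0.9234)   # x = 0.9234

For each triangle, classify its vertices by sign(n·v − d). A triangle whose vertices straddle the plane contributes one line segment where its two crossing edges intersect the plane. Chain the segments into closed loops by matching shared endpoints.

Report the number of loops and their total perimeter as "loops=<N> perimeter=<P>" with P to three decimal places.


loops=1 perimeter=2.232

Straddling triangles (4 of 12):
  (v1,v0,v3) [+--] → (0.9234, 0, 0)–(0.9234, 0.461778, 0)  len=0.4618
  (v1,v3,v2) [+--] → (0.9234, 0.461778, 0)–(0.9234, 0, 0.46375)  len=0.6544
  (v7,v0,v1) [--+] → (0.9234, 0, 0)–(0.9234, -0.461778, 0)  len=0.4618
  (v7,v1,v2) [-+-] → (0.9234, -0.461778, 0)–(0.9234, 0, 0.46375)  len=0.6544

Chained into 1 loop(s):
  loop 1: 4 segments, perimeter = 2.2325
Total perimeter = 2.232


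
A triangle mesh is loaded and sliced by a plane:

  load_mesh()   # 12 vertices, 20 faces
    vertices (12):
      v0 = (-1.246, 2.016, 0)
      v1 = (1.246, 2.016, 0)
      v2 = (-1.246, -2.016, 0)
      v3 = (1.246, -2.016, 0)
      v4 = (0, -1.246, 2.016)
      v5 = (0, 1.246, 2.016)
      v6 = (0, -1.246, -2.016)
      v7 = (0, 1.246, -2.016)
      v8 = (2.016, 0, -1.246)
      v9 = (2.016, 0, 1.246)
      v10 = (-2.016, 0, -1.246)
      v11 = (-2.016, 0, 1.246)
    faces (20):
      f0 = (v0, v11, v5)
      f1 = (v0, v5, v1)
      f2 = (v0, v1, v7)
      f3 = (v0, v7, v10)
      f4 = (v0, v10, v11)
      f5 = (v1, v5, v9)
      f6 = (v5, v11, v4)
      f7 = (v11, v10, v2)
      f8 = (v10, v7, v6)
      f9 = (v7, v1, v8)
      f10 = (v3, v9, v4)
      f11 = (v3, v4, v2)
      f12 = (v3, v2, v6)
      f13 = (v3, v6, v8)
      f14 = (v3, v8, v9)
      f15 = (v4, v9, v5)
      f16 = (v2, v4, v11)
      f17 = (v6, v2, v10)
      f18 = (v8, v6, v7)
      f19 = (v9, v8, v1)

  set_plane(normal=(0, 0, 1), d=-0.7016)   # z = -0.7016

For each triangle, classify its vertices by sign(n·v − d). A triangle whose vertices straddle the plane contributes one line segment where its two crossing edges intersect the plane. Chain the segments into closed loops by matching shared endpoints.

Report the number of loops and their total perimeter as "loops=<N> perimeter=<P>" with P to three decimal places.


loops=1 perimeter=11.927

Straddling triangles (10 of 20):
  (v0,v1,v7) [++-] → (0.812372, 1.74803, -0.7016)–(-0.812372, 1.74803, -0.7016)  len=1.6247
  (v0,v7,v10) [+--] → (-0.812372, 1.74803, -0.7016)–(-1.67957, 0.880827, -0.7016)  len=1.2264
  (v0,v10,v11) [+-+] → (-1.67957, 0.880827, -0.7016)–(-2.016, 0, -0.7016)  len=0.9429
  (v11,v10,v2) [+-+] → (-2.016, 0, -0.7016)–(-1.67957, -0.880827, -0.7016)  len=0.9429
  (v7,v1,v8) [-+-] → (0.812372, 1.74803, -0.7016)–(1.67957, 0.880827, -0.7016)  len=1.2264
  (v3,v2,v6) [++-] → (-0.812372, -1.74803, -0.7016)–(0.812372, -1.74803, -0.7016)  len=1.6247
  (v3,v6,v8) [+--] → (0.812372, -1.74803, -0.7016)–(1.67957, -0.880827, -0.7016)  len=1.2264
  (v3,v8,v9) [+-+] → (1.67957, -0.880827, -0.7016)–(2.016, 0, -0.7016)  len=0.9429
  (v6,v2,v10) [-+-] → (-0.812372, -1.74803, -0.7016)–(-1.67957, -0.880827, -0.7016)  len=1.2264
  (v9,v8,v1) [+-+] → (2.016, 0, -0.7016)–(1.67957, 0.880827, -0.7016)  len=0.9429

Chained into 1 loop(s):
  loop 1: 10 segments, perimeter = 11.9267
Total perimeter = 11.927


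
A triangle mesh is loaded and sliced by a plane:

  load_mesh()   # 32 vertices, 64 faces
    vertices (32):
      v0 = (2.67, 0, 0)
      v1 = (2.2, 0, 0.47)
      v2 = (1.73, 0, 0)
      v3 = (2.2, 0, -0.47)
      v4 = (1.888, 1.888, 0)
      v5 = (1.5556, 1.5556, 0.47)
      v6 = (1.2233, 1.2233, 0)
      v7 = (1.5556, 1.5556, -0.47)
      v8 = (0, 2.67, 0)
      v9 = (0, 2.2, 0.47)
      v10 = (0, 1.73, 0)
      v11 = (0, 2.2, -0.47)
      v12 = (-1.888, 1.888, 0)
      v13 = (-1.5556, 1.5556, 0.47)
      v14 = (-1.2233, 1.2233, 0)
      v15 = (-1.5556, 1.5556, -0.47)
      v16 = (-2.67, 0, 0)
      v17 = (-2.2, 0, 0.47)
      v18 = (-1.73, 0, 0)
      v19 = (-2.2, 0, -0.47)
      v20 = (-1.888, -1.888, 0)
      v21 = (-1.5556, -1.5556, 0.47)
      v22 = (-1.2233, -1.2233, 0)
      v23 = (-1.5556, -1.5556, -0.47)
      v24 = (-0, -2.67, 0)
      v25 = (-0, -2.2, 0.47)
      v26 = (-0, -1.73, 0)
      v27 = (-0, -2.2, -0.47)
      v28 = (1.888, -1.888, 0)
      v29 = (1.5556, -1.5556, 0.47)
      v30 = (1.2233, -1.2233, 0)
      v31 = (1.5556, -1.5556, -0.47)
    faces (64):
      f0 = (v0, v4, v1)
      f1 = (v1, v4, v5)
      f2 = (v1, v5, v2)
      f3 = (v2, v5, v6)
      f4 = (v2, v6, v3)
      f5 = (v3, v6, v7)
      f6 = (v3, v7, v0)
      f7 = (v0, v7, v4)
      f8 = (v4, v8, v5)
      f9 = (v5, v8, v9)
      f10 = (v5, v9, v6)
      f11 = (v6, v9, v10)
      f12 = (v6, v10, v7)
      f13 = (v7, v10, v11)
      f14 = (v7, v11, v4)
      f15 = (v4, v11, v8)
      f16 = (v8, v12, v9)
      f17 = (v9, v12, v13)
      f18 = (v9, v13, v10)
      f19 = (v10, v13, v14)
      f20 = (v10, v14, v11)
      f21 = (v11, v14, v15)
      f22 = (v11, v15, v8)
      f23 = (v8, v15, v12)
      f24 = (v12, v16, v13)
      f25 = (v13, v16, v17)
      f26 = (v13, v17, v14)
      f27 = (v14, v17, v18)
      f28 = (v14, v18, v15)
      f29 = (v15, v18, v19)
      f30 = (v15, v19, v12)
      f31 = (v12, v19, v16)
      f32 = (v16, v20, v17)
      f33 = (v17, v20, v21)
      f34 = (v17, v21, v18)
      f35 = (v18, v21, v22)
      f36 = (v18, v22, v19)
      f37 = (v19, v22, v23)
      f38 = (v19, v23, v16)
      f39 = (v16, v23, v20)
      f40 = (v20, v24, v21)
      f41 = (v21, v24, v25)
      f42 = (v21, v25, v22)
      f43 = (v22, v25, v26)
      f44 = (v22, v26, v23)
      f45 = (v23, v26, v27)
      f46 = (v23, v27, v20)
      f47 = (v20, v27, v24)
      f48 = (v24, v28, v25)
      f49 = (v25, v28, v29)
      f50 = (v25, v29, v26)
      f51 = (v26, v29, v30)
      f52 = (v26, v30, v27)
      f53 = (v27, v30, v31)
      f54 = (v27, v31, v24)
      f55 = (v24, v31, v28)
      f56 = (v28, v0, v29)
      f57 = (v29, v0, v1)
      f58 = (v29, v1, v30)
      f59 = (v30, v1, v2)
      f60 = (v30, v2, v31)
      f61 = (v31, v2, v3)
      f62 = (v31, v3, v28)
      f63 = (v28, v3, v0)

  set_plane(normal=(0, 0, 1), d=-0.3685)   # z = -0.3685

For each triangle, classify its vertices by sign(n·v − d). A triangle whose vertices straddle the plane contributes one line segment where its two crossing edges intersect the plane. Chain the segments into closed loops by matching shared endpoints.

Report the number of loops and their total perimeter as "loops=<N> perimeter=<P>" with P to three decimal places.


Straddling triangles (32 of 64):
  (v2,v6,v3) [++-] → (1.98907, 0.264181, -0.3685)–(2.0985, 0, -0.3685)  len=0.2859
  (v3,v6,v7) [-+-] → (1.98907, 0.264181, -0.3685)–(1.48384, 1.48384, -0.3685)  len=1.3202
  (v3,v7,v0) [--+] → (1.79626, 1.21966, -0.3685)–(2.3015, 0, -0.3685)  len=1.3202
  (v0,v7,v4) [+-+] → (1.79626, 1.21966, -0.3685)–(1.62738, 1.62738, -0.3685)  len=0.4413
  (v6,v10,v7) [++-] → (1.21966, 1.59326, -0.3685)–(1.48384, 1.48384, -0.3685)  len=0.2859
  (v7,v10,v11) [-+-] → (1.21966, 1.59326, -0.3685)–(0, 2.0985, -0.3685)  len=1.3202
  (v7,v11,v4) [--+] → (0.407728, 2.13262, -0.3685)–(1.62738, 1.62738, -0.3685)  len=1.3202
  (v4,v11,v8) [+-+] → (0.407728, 2.13262, -0.3685)–(0, 2.3015, -0.3685)  len=0.4413
  (v10,v14,v11) [++-] → (-0.264181, 1.98907, -0.3685)–(0, 2.0985, -0.3685)  len=0.2859
  (v11,v14,v15) [-+-] → (-0.264181, 1.98907, -0.3685)–(-1.48384, 1.48384, -0.3685)  len=1.3202
  (v11,v15,v8) [--+] → (-1.21966, 1.79626, -0.3685)–(0, 2.3015, -0.3685)  len=1.3202
  (v8,v15,v12) [+-+] → (-1.21966, 1.79626, -0.3685)–(-1.62738, 1.62738, -0.3685)  len=0.4413
  (v14,v18,v15) [++-] → (-1.59326, 1.21966, -0.3685)–(-1.48384, 1.48384, -0.3685)  len=0.2859
  (v15,v18,v19) [-+-] → (-1.59326, 1.21966, -0.3685)–(-2.0985, 0, -0.3685)  len=1.3202
  (v15,v19,v12) [--+] → (-2.13262, 0.407728, -0.3685)–(-1.62738, 1.62738, -0.3685)  len=1.3202
  (v12,v19,v16) [+-+] → (-2.13262, 0.407728, -0.3685)–(-2.3015, 0, -0.3685)  len=0.4413
  (v18,v22,v19) [++-] → (-1.98907, -0.264181, -0.3685)–(-2.0985, 0, -0.3685)  len=0.2859
  (v19,v22,v23) [-+-] → (-1.98907, -0.264181, -0.3685)–(-1.48384, -1.48384, -0.3685)  len=1.3202
  (v19,v23,v16) [--+] → (-1.79626, -1.21966, -0.3685)–(-2.3015, 0, -0.3685)  len=1.3202
  (v16,v23,v20) [+-+] → (-1.79626, -1.21966, -0.3685)–(-1.62738, -1.62738, -0.3685)  len=0.4413
  (v22,v26,v23) [++-] → (-1.21966, -1.59326, -0.3685)–(-1.48384, -1.48384, -0.3685)  len=0.2859
  (v23,v26,v27) [-+-] → (-1.21966, -1.59326, -0.3685)–(0, -2.0985, -0.3685)  len=1.3202
  (v23,v27,v20) [--+] → (-0.407728, -2.13262, -0.3685)–(-1.62738, -1.62738, -0.3685)  len=1.3202
  (v20,v27,v24) [+-+] → (-0.407728, -2.13262, -0.3685)–(0, -2.3015, -0.3685)  len=0.4413
  (v26,v30,v27) [++-] → (0.264181, -1.98907, -0.3685)–(0, -2.0985, -0.3685)  len=0.2859
  (v27,v30,v31) [-+-] → (0.264181, -1.98907, -0.3685)–(1.48384, -1.48384, -0.3685)  len=1.3202
  (v27,v31,v24) [--+] → (1.21966, -1.79626, -0.3685)–(0, -2.3015, -0.3685)  len=1.3202
  (v24,v31,v28) [+-+] → (1.21966, -1.79626, -0.3685)–(1.62738, -1.62738, -0.3685)  len=0.4413
  (v30,v2,v31) [++-] → (1.59326, -1.21966, -0.3685)–(1.48384, -1.48384, -0.3685)  len=0.2859
  (v31,v2,v3) [-+-] → (1.59326, -1.21966, -0.3685)–(2.0985, 0, -0.3685)  len=1.3202
  (v31,v3,v28) [--+] → (2.13262, -0.407728, -0.3685)–(1.62738, -1.62738, -0.3685)  len=1.3202
  (v28,v3,v0) [+-+] → (2.13262, -0.407728, -0.3685)–(2.3015, 0, -0.3685)  len=0.4413

Chained into 2 loop(s):
  loop 1: 16 segments, perimeter = 12.8489
  loop 2: 16 segments, perimeter = 14.0918
Total perimeter = 26.941

loops=2 perimeter=26.941


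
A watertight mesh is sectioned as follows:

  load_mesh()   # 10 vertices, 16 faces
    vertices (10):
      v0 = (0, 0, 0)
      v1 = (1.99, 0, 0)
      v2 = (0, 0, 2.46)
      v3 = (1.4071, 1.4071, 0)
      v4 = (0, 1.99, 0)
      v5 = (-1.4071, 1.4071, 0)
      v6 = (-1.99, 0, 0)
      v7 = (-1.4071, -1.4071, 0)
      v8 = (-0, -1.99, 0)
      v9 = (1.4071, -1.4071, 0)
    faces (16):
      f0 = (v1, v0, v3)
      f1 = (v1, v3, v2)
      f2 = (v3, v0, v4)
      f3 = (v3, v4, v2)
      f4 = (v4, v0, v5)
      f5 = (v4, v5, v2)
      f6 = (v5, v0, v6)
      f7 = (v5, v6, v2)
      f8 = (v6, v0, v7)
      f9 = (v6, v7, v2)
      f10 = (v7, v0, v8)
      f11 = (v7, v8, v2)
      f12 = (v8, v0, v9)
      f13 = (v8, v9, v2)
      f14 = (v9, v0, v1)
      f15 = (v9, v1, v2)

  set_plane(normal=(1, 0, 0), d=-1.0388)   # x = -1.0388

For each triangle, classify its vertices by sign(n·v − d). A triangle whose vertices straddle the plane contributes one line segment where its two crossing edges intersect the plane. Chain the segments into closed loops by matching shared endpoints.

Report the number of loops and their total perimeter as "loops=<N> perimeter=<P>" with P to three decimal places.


Straddling triangles (8 of 16):
  (v4,v0,v5) [++-] → (-1.0388, 1.0388, 0)–(-1.0388, 1.55967, 0)  len=0.5209
  (v4,v5,v2) [+-+] → (-1.0388, 1.55967, 0)–(-1.0388, 1.0388, 0.64389)  len=0.8282
  (v5,v0,v6) [-+-] → (-1.0388, 1.0388, 0)–(-1.0388, 0, 0)  len=1.0388
  (v5,v6,v2) [--+] → (-1.0388, 0, 1.17586)–(-1.0388, 1.0388, 0.64389)  len=1.1671
  (v6,v0,v7) [-+-] → (-1.0388, 0, 0)–(-1.0388, -1.0388, 0)  len=1.0388
  (v6,v7,v2) [--+] → (-1.0388, -1.0388, 0.64389)–(-1.0388, 0, 1.17586)  len=1.1671
  (v7,v0,v8) [-++] → (-1.0388, -1.0388, 0)–(-1.0388, -1.55967, 0)  len=0.5209
  (v7,v8,v2) [-++] → (-1.0388, -1.55967, 0)–(-1.0388, -1.0388, 0.64389)  len=0.8282

Chained into 1 loop(s):
  loop 1: 8 segments, perimeter = 7.1099
Total perimeter = 7.110

loops=1 perimeter=7.110


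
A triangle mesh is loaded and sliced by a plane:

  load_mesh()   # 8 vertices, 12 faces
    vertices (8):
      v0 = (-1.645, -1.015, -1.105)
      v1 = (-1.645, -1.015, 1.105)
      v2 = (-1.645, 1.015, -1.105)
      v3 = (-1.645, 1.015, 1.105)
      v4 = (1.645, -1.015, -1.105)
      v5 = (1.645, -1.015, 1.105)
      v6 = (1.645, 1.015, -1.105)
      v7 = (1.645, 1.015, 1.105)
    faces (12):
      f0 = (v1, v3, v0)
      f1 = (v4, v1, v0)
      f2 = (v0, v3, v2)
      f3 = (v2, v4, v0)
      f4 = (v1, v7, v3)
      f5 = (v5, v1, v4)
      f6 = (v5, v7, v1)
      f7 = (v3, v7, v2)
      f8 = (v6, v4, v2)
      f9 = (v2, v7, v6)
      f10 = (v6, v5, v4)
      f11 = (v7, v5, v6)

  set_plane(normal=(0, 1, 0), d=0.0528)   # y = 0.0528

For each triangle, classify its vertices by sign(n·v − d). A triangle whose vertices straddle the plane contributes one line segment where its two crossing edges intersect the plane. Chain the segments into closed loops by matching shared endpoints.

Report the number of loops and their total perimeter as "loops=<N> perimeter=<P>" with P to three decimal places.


Straddling triangles (8 of 12):
  (v1,v3,v0) [-+-] → (-1.645, 0.0528, 1.105)–(-1.645, 0.0528, 0.0574818)  len=1.0475
  (v0,v3,v2) [-++] → (-1.645, 0.0528, 0.0574818)–(-1.645, 0.0528, -1.105)  len=1.1625
  (v2,v4,v0) [+--] → (-0.0855724, 0.0528, -1.105)–(-1.645, 0.0528, -1.105)  len=1.5594
  (v1,v7,v3) [-++] → (0.0855724, 0.0528, 1.105)–(-1.645, 0.0528, 1.105)  len=1.7306
  (v5,v7,v1) [-+-] → (1.645, 0.0528, 1.105)–(0.0855724, 0.0528, 1.105)  len=1.5594
  (v6,v4,v2) [+-+] → (1.645, 0.0528, -1.105)–(-0.0855724, 0.0528, -1.105)  len=1.7306
  (v6,v5,v4) [+--] → (1.645, 0.0528, -0.0574818)–(1.645, 0.0528, -1.105)  len=1.0475
  (v7,v5,v6) [+-+] → (1.645, 0.0528, 1.105)–(1.645, 0.0528, -0.0574818)  len=1.1625

Chained into 1 loop(s):
  loop 1: 8 segments, perimeter = 11.0000
Total perimeter = 11.000

loops=1 perimeter=11.000


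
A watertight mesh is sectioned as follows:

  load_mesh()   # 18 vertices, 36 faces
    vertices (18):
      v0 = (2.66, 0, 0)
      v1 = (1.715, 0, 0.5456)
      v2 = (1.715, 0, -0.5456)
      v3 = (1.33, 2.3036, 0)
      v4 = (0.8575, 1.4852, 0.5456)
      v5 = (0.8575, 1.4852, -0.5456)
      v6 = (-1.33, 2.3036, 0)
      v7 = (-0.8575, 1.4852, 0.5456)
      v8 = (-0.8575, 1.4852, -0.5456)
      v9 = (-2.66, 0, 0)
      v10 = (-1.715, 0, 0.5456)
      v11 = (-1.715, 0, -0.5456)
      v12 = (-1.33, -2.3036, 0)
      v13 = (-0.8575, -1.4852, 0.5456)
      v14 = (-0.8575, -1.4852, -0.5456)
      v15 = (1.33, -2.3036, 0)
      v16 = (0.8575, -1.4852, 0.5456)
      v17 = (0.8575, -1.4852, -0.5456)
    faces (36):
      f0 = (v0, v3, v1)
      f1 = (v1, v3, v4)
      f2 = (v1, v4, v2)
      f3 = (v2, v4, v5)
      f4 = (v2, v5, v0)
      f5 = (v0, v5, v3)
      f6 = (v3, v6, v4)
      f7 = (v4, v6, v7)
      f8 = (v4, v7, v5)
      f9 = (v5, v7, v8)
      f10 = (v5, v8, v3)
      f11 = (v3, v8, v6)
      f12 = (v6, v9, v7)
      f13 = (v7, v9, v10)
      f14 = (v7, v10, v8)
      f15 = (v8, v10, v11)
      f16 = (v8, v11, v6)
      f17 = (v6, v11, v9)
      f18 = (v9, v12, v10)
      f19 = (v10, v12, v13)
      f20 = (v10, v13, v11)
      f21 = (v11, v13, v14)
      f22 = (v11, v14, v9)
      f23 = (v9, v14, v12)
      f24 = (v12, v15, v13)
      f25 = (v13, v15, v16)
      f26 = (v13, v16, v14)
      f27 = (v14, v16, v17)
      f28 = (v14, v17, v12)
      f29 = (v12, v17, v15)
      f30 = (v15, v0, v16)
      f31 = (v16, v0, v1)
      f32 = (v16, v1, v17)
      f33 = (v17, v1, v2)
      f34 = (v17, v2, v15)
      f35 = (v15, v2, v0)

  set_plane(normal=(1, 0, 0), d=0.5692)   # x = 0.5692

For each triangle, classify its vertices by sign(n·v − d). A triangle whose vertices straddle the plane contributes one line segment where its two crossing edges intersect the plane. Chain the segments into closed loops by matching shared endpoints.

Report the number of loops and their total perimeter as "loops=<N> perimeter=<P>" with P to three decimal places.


Straddling triangles (12 of 36):
  (v3,v6,v4) [+-+] → (0.5692, 2.3036, 0)–(0.5692, 1.59306, 0.473693)  len=0.8540
  (v4,v6,v7) [+--] → (0.5692, 1.59306, 0.473693)–(0.5692, 1.4852, 0.5456)  len=0.1296
  (v4,v7,v5) [+-+] → (0.5692, 1.4852, 0.5456)–(0.5692, 1.4852, -0.362164)  len=0.9078
  (v5,v7,v8) [+--] → (0.5692, 1.4852, -0.362164)–(0.5692, 1.4852, -0.5456)  len=0.1834
  (v5,v8,v3) [+-+] → (0.5692, 1.4852, -0.5456)–(0.5692, 2.01897, -0.189757)  len=0.6415
  (v3,v8,v6) [+--] → (0.5692, 2.01897, -0.189757)–(0.5692, 2.3036, 0)  len=0.3421
  (v12,v15,v13) [-+-] → (0.5692, -2.3036, 0)–(0.5692, -2.01897, 0.189757)  len=0.3421
  (v13,v15,v16) [-++] → (0.5692, -2.01897, 0.189757)–(0.5692, -1.4852, 0.5456)  len=0.6415
  (v13,v16,v14) [-+-] → (0.5692, -1.4852, 0.5456)–(0.5692, -1.4852, 0.362164)  len=0.1834
  (v14,v16,v17) [-++] → (0.5692, -1.4852, 0.362164)–(0.5692, -1.4852, -0.5456)  len=0.9078
  (v14,v17,v12) [-+-] → (0.5692, -1.4852, -0.5456)–(0.5692, -1.59306, -0.473693)  len=0.1296
  (v12,v17,v15) [-++] → (0.5692, -1.59306, -0.473693)–(0.5692, -2.3036, 0)  len=0.8540

Chained into 2 loop(s):
  loop 1: 6 segments, perimeter = 3.0584
  loop 2: 6 segments, perimeter = 3.0584
Total perimeter = 6.117

loops=2 perimeter=6.117
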